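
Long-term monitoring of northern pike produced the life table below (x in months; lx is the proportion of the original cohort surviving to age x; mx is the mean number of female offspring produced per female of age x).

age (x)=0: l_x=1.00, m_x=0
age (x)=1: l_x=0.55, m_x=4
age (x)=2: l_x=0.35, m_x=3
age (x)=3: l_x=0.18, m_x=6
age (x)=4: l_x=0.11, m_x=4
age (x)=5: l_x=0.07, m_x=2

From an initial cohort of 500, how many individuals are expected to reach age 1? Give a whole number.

275

Expected survivors = N0 · l_1 = 500 × 0.55 = 275 → 275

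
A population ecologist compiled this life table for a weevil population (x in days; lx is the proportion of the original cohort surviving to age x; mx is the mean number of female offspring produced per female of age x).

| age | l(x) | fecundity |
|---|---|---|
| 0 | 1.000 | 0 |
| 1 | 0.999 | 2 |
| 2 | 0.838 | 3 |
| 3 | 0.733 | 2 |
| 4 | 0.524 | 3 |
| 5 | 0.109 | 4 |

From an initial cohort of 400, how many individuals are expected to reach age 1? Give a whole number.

400

Expected survivors = N0 · l_1 = 400 × 0.999 = 399.6 → 400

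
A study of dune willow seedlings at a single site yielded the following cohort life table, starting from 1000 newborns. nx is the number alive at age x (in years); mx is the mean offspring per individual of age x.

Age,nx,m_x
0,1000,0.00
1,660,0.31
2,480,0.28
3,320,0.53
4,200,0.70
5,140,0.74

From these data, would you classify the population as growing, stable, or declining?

declining

lx = nx/n0 = nx/1000: 1, 0.66, 0.48, 0.32, 0.2, 0.14
R0 = Σ lx·mx = 0 + 0.2046 + 0.1344 + 0.1696 + 0.14 + 0.1036 = 0.7522
R0 < 1, so the population is declining.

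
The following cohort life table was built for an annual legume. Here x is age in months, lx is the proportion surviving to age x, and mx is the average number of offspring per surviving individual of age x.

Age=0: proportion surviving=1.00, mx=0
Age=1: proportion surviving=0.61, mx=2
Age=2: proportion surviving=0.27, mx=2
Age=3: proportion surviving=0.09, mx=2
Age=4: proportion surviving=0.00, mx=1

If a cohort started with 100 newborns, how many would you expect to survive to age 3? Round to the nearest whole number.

Expected survivors = N0 · l_3 = 100 × 0.09 = 9 → 9

9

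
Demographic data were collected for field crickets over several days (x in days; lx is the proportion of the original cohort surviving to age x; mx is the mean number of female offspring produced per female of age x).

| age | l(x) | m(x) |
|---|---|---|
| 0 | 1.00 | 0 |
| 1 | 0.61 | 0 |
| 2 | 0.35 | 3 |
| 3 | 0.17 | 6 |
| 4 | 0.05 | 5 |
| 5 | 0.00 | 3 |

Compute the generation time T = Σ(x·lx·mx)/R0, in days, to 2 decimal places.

lx·mx: 0, 0, 1.05, 1.02, 0.25, 0 → R0 = 2.32
x·lx·mx: 0, 0, 2.1, 3.06, 1, 0 → Σ = 6.16
T = 6.16 / 2.32 = 2.655172… → 2.66

2.66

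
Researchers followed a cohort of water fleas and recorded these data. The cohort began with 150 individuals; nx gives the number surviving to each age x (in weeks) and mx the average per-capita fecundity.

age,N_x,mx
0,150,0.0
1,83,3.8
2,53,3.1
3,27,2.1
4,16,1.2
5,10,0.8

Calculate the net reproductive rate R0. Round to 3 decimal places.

lx = nx/n0 = nx/150: 1, 0.55333…, 0.35333…, 0.18, 0.10667…, 0.06667…
lx·mx by age: 0, 2.102667…, 1.095333…, 0.378, 0.128…, 0.053333…
R0 = Σ lx·mx = 3.757333… → 3.757

3.757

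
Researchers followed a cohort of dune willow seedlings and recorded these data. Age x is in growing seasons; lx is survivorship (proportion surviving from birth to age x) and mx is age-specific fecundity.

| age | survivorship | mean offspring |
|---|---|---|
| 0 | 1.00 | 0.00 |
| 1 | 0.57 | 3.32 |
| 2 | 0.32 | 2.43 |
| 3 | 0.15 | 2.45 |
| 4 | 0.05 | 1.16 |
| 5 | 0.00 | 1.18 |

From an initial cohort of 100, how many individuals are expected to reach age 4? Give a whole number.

Expected survivors = N0 · l_4 = 100 × 0.05 = 5 → 5

5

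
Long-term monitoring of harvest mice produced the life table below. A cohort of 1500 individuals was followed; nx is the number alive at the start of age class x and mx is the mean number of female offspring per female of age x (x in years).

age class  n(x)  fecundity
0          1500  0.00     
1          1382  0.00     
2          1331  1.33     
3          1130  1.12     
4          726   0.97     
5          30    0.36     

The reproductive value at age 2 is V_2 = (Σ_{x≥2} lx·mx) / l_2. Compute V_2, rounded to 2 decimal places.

lx = nx/n0 = nx/1500: 1, 0.92133…, 0.88733…, 0.75333…, 0.484, 0.02
lx·mx for x ≥ 2: 1.180153…, 0.843733…, 0.46948, 0.0072 → sum = 2.500567…
V_2 = 2.500567… / l_2 = 2.500567… / 0.887333… = 2.818069… → 2.82

2.82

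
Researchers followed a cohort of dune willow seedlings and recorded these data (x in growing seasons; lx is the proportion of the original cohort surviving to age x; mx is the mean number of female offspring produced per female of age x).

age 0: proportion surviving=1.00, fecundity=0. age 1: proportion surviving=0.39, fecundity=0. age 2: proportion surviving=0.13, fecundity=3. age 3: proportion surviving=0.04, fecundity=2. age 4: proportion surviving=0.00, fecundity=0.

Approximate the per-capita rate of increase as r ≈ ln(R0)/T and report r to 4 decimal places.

-0.3479

R0 = Σ lx·mx = 0 + 0 + 0.39 + 0.08 + 0 = 0.47
Σ x·lx·mx = 1.02; T = 1.02/0.47 = 2.17021…
r ≈ ln(R0)/T = ln(0.47)/2.17021… = -0.347903… → -0.3479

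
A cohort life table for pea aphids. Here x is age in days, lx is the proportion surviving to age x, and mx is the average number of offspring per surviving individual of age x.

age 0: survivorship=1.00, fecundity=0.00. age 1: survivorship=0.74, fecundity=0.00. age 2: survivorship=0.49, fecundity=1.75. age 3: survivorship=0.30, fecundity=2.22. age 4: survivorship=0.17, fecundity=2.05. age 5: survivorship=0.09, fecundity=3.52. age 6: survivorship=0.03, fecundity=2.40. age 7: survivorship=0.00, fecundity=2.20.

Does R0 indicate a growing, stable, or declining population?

growing

R0 = Σ lx·mx = 0 + 0 + 0.8575 + 0.666 + 0.3485 + 0.3168 + 0.072 + 0 = 2.2608
R0 > 1, so the population is growing.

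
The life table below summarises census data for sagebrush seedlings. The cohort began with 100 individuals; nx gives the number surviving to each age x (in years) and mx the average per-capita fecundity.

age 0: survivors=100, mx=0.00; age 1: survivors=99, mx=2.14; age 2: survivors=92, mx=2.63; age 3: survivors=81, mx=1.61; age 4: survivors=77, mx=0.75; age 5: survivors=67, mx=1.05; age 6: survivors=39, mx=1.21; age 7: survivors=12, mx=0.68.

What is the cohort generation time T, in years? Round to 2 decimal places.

2.62

lx = nx/n0 = nx/100: 1, 0.99, 0.92, 0.81, 0.77, 0.67, 0.39, 0.12
lx·mx: 0, 2.1186, 2.4196, 1.3041, 0.5775, 0.7035, 0.4719, 0.0816 → R0 = 7.6768
x·lx·mx: 0, 2.1186, 4.8392, 3.9123, 2.31, 3.5175, 2.8314, 0.5712 → Σ = 20.1002
T = 20.1002 / 7.6768 = 2.618305… → 2.62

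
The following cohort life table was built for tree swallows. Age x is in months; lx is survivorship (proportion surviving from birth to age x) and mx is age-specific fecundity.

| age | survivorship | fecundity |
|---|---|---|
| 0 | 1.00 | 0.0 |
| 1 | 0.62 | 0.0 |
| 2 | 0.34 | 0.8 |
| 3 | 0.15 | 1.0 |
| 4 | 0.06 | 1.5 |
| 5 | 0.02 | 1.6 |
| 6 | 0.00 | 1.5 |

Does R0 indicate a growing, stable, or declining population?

declining

R0 = Σ lx·mx = 0 + 0 + 0.272 + 0.15 + 0.09 + 0.032 + 0 = 0.544
R0 < 1, so the population is declining.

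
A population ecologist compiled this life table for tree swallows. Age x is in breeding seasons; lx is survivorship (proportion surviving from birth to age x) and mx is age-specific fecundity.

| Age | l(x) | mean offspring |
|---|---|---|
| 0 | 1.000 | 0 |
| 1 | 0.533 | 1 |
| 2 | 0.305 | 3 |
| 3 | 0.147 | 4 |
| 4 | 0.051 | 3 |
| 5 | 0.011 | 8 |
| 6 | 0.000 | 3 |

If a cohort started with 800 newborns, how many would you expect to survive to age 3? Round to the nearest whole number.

118

Expected survivors = N0 · l_3 = 800 × 0.147 = 117.6 → 118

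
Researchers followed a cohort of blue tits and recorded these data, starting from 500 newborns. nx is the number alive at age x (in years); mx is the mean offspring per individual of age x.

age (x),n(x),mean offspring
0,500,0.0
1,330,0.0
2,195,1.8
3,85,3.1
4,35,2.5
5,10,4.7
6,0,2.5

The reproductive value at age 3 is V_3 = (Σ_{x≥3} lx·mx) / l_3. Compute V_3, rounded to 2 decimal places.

lx = nx/n0 = nx/500: 1, 0.66, 0.39, 0.17, 0.07, 0.02, 0
lx·mx for x ≥ 3: 0.527, 0.175, 0.094, 0 → sum = 0.796
V_3 = 0.796 / l_3 = 0.796 / 0.17 = 4.682353… → 4.68

4.68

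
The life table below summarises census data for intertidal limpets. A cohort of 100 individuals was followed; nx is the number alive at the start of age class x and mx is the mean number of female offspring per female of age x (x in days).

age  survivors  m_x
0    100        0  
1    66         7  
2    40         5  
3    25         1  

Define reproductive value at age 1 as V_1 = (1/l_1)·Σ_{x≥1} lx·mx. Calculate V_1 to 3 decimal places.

lx = nx/n0 = nx/100: 1, 0.66, 0.4, 0.25
lx·mx for x ≥ 1: 4.62, 2, 0.25 → sum = 6.87
V_1 = 6.87 / l_1 = 6.87 / 0.66 = 10.409091… → 10.409

10.409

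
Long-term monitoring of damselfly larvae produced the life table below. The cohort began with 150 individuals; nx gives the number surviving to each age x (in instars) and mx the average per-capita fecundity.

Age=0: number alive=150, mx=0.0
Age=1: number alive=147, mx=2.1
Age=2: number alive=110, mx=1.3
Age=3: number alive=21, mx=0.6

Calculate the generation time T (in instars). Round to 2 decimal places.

lx = nx/n0 = nx/150: 1, 0.98, 0.73333…, 0.14
lx·mx: 0, 2.058, 0.953333…, 0.084 → R0 = 3.095333…
x·lx·mx: 0, 2.058, 1.906667…, 0.252 → Σ = 4.216667…
T = 4.216667… / 3.095333… = 1.362266… → 1.36

1.36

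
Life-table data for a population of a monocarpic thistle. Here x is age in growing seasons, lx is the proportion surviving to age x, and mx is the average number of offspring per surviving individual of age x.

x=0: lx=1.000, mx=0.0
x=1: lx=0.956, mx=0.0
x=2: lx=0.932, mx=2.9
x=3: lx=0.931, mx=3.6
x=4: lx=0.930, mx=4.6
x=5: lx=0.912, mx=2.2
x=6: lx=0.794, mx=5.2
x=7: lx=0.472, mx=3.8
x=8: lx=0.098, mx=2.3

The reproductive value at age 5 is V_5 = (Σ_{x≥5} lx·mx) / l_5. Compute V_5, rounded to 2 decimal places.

8.94

lx·mx for x ≥ 5: 2.0064, 4.1288, 1.7936, 0.2254 → sum = 8.1542
V_5 = 8.1542 / l_5 = 8.1542 / 0.912 = 8.941009… → 8.94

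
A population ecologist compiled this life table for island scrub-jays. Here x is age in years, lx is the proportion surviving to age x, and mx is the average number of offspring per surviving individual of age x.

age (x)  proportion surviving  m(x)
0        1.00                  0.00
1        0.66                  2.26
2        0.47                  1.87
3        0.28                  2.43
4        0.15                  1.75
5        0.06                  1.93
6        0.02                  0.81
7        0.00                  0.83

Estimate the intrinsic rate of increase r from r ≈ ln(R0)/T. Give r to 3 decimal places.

0.607

R0 = Σ lx·mx = 0 + 1.4916 + 0.8789 + 0.6804 + 0.2625 + 0.1158 + 0.0162 + 0 = 3.4454
Σ x·lx·mx = 7.0168; T = 7.0168/3.4454 = 2.03657…
r ≈ ln(R0)/T = ln(3.4454)/2.03657… = 0.60741… → 0.607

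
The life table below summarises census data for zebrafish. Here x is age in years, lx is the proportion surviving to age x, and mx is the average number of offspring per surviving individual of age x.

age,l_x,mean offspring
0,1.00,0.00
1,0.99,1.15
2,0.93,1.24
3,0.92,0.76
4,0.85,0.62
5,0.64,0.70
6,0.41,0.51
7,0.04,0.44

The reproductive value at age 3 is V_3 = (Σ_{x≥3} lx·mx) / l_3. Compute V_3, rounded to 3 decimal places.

2.066

lx·mx for x ≥ 3: 0.6992, 0.527, 0.448, 0.2091, 0.0176 → sum = 1.9009
V_3 = 1.9009 / l_3 = 1.9009 / 0.92 = 2.066196… → 2.066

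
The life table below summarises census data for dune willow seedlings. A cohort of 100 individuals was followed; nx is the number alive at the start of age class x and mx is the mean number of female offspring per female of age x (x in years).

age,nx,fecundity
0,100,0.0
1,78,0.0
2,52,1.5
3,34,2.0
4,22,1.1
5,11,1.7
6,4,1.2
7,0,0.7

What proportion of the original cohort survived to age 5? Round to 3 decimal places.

l_5 = n_5/n_0 = 11/100 = 0.11 → 0.110

0.110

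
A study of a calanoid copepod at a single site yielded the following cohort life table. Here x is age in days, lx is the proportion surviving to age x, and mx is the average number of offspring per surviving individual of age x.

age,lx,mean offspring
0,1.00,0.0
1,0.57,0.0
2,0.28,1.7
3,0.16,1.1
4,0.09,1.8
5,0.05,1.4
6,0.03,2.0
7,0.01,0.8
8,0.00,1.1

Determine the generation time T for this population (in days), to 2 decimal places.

lx·mx: 0, 0, 0.476, 0.176, 0.162, 0.07, 0.06, 0.008, 0 → R0 = 0.952
x·lx·mx: 0, 0, 0.952, 0.528, 0.648, 0.35, 0.36, 0.056, 0 → Σ = 2.894
T = 2.894 / 0.952 = 3.039916… → 3.04

3.04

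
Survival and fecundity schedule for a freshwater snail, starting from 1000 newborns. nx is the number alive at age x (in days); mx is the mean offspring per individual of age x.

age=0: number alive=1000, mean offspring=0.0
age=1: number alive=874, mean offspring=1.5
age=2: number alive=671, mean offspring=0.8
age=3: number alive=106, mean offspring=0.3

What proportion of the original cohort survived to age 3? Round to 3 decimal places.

l_3 = n_3/n_0 = 106/1000 = 0.106 → 0.106

0.106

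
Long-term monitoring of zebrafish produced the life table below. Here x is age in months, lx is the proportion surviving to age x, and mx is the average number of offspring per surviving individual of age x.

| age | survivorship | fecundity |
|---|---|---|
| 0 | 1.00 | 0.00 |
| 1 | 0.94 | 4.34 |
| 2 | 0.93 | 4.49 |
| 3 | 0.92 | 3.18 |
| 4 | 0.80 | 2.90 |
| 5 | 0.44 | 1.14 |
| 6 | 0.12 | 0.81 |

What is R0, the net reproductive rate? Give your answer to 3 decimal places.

14.100

lx·mx by age: 0, 4.0796, 4.1757, 2.9256, 2.32, 0.5016, 0.0972
R0 = Σ lx·mx = 14.0997 → 14.100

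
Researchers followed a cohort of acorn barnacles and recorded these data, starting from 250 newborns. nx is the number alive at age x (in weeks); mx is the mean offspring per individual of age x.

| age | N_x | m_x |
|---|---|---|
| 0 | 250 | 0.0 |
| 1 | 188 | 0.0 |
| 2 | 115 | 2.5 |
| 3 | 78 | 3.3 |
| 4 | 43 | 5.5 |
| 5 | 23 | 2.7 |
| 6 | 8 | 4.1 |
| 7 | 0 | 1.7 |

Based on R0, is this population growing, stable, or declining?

growing

lx = nx/n0 = nx/250: 1, 0.752, 0.46, 0.312, 0.172, 0.092, 0.032, 0
R0 = Σ lx·mx = 0 + 0 + 1.15 + 1.0296 + 0.946 + 0.2484 + 0.1312 + 0 = 3.5052
R0 > 1, so the population is growing.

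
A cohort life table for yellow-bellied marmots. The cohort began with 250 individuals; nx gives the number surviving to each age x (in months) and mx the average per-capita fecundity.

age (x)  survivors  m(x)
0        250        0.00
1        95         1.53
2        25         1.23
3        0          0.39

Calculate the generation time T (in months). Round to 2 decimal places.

1.17

lx = nx/n0 = nx/250: 1, 0.38, 0.1, 0
lx·mx: 0, 0.5814, 0.123, 0 → R0 = 0.7044
x·lx·mx: 0, 0.5814, 0.246, 0 → Σ = 0.8274
T = 0.8274 / 0.7044 = 1.174617… → 1.17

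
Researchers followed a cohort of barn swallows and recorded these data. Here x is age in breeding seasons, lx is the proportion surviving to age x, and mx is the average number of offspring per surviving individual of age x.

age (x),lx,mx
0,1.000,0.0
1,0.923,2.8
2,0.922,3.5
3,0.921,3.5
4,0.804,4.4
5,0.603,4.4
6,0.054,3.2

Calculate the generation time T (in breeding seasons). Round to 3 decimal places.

3.063

lx·mx: 0, 2.5844, 3.227, 3.2235, 3.5376, 2.6532, 0.1728 → R0 = 15.3985
x·lx·mx: 0, 2.5844, 6.454, 9.6705, 14.1504, 13.266, 1.0368 → Σ = 47.1621
T = 47.1621 / 15.3985 = 3.062772… → 3.063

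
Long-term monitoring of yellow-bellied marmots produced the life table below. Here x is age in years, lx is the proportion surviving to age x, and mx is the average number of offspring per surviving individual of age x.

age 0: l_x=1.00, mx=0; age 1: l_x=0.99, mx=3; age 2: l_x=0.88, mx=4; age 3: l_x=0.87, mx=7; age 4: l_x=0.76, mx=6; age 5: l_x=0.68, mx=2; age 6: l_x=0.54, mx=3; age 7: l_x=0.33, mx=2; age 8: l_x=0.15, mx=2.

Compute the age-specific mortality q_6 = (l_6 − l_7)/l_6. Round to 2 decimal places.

q_6 = (l_6 − l_7) / l_6 = (0.54 − 0.33) / 0.54
     = 0.21 / 0.54 = 0.388889… → 0.39

0.39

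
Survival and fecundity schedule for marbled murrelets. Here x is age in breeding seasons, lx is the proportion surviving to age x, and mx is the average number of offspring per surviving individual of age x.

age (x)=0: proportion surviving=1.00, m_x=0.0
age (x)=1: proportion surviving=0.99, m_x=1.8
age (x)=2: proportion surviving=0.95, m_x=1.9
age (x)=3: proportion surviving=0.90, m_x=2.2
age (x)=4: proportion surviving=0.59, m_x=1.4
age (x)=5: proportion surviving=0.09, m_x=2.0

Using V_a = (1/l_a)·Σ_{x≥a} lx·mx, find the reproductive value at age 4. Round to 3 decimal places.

lx·mx for x ≥ 4: 0.826, 0.18 → sum = 1.006
V_4 = 1.006 / l_4 = 1.006 / 0.59 = 1.705085… → 1.705

1.705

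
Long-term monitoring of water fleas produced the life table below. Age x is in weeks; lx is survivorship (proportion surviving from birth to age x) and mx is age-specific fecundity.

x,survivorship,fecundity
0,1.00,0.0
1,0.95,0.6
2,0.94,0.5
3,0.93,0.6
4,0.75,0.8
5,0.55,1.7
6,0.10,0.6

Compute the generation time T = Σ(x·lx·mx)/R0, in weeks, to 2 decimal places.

lx·mx: 0, 0.57, 0.47, 0.558, 0.6, 0.935, 0.06 → R0 = 3.193
x·lx·mx: 0, 0.57, 0.94, 1.674, 2.4, 4.675, 0.36 → Σ = 10.619
T = 10.619 / 3.193 = 3.325712… → 3.33

3.33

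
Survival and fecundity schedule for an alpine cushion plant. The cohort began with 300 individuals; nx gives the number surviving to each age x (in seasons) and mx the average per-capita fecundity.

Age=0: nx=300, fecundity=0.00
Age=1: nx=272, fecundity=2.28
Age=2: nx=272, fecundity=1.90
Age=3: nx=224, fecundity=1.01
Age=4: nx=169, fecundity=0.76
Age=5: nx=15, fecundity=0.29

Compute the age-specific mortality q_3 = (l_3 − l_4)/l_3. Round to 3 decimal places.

0.246

lx = nx/n0 = nx/300: 1, 0.90667…, 0.90667…, 0.74667…, 0.56333…, 0.05
q_3 = (l_3 − l_4) / l_3 = (0.746667… − 0.563333…) / 0.746667…
     = 0.183333… / 0.746667… = 0.245536… → 0.246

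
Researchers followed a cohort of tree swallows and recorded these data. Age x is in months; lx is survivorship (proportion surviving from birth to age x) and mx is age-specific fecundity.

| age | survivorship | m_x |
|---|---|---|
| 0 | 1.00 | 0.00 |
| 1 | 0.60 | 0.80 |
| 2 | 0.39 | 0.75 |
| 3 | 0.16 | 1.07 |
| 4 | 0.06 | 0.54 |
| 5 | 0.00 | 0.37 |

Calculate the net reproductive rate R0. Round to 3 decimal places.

0.976

lx·mx by age: 0, 0.48, 0.2925, 0.1712, 0.0324, 0
R0 = Σ lx·mx = 0.9761 → 0.976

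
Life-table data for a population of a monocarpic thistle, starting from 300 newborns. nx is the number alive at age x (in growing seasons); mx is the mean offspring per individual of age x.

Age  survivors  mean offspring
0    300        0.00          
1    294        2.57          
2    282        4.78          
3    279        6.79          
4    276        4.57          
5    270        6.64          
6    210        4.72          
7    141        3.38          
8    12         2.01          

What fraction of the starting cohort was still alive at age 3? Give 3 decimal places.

l_3 = n_3/n_0 = 279/300 = 0.93 → 0.930

0.930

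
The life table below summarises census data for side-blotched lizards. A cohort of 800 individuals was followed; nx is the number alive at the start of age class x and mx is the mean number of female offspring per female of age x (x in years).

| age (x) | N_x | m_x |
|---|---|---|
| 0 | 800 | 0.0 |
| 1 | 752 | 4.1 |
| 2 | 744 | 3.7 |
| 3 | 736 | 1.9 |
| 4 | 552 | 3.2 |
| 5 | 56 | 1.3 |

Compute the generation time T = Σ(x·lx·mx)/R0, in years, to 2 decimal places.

2.23

lx = nx/n0 = nx/800: 1, 0.94, 0.93, 0.92, 0.69, 0.07
lx·mx: 0, 3.854, 3.441, 1.748, 2.208, 0.091 → R0 = 11.342
x·lx·mx: 0, 3.854, 6.882, 5.244, 8.832, 0.455 → Σ = 25.267
T = 25.267 / 11.342 = 2.227738… → 2.23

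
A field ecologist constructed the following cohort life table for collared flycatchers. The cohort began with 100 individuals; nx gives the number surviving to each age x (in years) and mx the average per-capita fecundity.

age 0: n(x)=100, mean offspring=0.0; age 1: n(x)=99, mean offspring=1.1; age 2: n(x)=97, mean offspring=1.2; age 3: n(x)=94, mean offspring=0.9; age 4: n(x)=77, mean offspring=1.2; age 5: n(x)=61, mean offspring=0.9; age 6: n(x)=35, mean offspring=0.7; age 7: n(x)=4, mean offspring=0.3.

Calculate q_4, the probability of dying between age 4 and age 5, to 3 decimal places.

0.208

lx = nx/n0 = nx/100: 1, 0.99, 0.97, 0.94, 0.77, 0.61, 0.35, 0.04
q_4 = (l_4 − l_5) / l_4 = (0.77 − 0.61) / 0.77
     = 0.16 / 0.77 = 0.207792… → 0.208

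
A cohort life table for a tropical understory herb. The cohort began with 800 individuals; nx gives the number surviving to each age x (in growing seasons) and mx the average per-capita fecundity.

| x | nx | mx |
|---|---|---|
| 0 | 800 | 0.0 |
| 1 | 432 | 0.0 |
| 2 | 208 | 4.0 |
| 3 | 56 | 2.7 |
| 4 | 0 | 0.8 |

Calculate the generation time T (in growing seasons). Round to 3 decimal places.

2.154

lx = nx/n0 = nx/800: 1, 0.54, 0.26, 0.07, 0
lx·mx: 0, 0, 1.04, 0.189, 0 → R0 = 1.229
x·lx·mx: 0, 0, 2.08, 0.567, 0 → Σ = 2.647
T = 2.647 / 1.229 = 2.153784… → 2.154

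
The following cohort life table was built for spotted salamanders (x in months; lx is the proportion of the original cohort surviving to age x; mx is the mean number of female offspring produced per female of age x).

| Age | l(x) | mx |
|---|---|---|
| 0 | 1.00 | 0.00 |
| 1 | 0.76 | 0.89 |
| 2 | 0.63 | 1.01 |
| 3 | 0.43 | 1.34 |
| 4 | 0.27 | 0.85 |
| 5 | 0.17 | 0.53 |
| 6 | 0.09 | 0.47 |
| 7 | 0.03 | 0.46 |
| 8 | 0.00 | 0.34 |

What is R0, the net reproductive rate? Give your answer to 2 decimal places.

2.26

lx·mx by age: 0, 0.6764, 0.6363, 0.5762, 0.2295, 0.0901, 0.0423, 0.0138, 0
R0 = Σ lx·mx = 2.2646 → 2.26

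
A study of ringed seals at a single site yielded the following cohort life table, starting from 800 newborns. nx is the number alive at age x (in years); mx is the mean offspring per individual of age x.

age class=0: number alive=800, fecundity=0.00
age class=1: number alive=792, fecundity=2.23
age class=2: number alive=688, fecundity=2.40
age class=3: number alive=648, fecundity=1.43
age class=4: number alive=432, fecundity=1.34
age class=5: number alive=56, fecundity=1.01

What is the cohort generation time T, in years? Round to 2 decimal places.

lx = nx/n0 = nx/800: 1, 0.99, 0.86, 0.81, 0.54, 0.07
lx·mx: 0, 2.2077, 2.064, 1.1583, 0.7236, 0.0707 → R0 = 6.2243
x·lx·mx: 0, 2.2077, 4.128, 3.4749, 2.8944, 0.3535 → Σ = 13.0585
T = 13.0585 / 6.2243 = 2.097987… → 2.10

2.10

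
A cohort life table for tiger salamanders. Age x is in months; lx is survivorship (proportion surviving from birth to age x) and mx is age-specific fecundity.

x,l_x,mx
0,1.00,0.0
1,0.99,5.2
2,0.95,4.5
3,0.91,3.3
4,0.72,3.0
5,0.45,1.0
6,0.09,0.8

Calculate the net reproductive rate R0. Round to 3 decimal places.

lx·mx by age: 0, 5.148, 4.275, 3.003, 2.16, 0.45, 0.072
R0 = Σ lx·mx = 15.108 → 15.108

15.108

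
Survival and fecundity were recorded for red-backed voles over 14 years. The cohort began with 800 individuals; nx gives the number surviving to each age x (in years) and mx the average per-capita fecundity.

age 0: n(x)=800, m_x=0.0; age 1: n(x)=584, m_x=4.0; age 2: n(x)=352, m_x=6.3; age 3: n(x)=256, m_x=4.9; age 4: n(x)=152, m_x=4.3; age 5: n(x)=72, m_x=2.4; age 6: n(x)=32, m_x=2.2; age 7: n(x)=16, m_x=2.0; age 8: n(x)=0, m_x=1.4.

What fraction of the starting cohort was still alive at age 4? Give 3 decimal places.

l_4 = n_4/n_0 = 152/800 = 0.19 → 0.190

0.190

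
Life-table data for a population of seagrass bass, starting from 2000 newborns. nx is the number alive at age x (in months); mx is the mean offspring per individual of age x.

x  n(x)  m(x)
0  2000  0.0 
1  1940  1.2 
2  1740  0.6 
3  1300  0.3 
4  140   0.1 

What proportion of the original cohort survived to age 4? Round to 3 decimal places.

0.070

l_4 = n_4/n_0 = 140/2000 = 0.07 → 0.070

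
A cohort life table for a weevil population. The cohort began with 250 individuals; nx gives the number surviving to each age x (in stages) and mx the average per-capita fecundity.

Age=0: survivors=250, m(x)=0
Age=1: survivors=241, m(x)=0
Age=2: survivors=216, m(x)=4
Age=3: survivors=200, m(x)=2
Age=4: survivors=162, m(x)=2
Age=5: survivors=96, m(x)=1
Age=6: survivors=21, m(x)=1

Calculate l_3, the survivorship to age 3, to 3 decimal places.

0.800

l_3 = n_3/n_0 = 200/250 = 0.8 → 0.800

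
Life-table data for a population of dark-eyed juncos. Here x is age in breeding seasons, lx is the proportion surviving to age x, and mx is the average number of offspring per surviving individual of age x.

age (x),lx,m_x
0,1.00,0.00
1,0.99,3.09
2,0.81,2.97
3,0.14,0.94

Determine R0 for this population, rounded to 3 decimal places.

5.596

lx·mx by age: 0, 3.0591, 2.4057, 0.1316
R0 = Σ lx·mx = 5.5964 → 5.596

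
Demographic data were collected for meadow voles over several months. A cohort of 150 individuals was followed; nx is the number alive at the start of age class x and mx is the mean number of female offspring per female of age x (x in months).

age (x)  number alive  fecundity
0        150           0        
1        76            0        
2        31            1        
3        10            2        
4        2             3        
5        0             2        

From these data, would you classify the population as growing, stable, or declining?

declining

lx = nx/n0 = nx/150: 1, 0.50667…, 0.20667…, 0.06667…, 0.01333…, 0
R0 = Σ lx·mx = 0 + 0 + 0.206667… + 0.133333… + 0.04… + 0 = 0.38…
R0 < 1, so the population is declining.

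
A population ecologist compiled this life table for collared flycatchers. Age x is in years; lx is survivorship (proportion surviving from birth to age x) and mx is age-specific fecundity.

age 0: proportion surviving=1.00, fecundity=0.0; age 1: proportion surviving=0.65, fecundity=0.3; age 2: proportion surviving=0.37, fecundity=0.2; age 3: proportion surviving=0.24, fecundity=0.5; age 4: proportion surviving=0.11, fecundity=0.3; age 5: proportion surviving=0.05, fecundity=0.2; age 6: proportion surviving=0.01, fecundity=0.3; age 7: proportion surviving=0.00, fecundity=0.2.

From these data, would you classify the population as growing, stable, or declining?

declining

R0 = Σ lx·mx = 0 + 0.195 + 0.074 + 0.12 + 0.033 + 0.01 + 0.003 + 0 = 0.435
R0 < 1, so the population is declining.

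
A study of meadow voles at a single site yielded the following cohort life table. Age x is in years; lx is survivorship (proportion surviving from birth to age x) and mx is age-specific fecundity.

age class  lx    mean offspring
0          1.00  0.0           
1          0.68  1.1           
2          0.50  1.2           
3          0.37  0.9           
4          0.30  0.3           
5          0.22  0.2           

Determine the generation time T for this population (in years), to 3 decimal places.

1.943

lx·mx: 0, 0.748, 0.6, 0.333, 0.09, 0.044 → R0 = 1.815
x·lx·mx: 0, 0.748, 1.2, 0.999, 0.36, 0.22 → Σ = 3.527
T = 3.527 / 1.815 = 1.943251… → 1.943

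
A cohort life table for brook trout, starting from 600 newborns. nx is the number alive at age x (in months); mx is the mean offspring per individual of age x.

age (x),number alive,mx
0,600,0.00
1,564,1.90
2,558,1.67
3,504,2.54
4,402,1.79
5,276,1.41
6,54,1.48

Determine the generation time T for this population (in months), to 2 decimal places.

2.70

lx = nx/n0 = nx/600: 1, 0.94, 0.93, 0.84, 0.67, 0.46, 0.09
lx·mx: 0, 1.786, 1.5531, 2.1336, 1.1993, 0.6486, 0.1332 → R0 = 7.4538
x·lx·mx: 0, 1.786, 3.1062, 6.4008, 4.7972, 3.243, 0.7992 → Σ = 20.1324
T = 20.1324 / 7.4538 = 2.700958… → 2.70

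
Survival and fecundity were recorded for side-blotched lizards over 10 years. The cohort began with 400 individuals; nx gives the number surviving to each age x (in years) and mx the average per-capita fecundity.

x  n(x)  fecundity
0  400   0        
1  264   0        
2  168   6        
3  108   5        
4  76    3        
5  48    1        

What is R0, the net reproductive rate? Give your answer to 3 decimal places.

lx = nx/n0 = nx/400: 1, 0.66, 0.42, 0.27, 0.19, 0.12
lx·mx by age: 0, 0, 2.52, 1.35, 0.57, 0.12
R0 = Σ lx·mx = 4.56 → 4.560

4.560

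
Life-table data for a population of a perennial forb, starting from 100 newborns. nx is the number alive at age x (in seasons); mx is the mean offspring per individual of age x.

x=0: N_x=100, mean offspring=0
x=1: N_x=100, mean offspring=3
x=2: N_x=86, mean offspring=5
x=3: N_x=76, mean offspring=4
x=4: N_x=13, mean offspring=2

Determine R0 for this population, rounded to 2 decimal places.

lx = nx/n0 = nx/100: 1, 1, 0.86, 0.76, 0.13
lx·mx by age: 0, 3, 4.3, 3.04, 0.26
R0 = Σ lx·mx = 10.6 → 10.60

10.60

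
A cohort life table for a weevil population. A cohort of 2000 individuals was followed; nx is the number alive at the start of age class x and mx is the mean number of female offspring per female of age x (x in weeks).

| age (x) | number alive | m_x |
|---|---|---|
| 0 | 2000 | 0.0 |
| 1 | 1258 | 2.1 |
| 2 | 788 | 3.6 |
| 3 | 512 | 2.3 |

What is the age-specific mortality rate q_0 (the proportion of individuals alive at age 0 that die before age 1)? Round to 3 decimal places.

lx = nx/n0 = nx/2000: 1, 0.629, 0.394, 0.256
q_0 = (l_0 − l_1) / l_0 = (1 − 0.629) / 1
     = 0.371 / 1 = 0.371 → 0.371

0.371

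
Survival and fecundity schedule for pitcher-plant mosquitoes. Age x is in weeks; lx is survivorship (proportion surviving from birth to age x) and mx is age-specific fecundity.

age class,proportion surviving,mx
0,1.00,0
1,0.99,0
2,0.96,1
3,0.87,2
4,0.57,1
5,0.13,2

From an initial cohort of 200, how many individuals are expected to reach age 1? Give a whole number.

198

Expected survivors = N0 · l_1 = 200 × 0.99 = 198 → 198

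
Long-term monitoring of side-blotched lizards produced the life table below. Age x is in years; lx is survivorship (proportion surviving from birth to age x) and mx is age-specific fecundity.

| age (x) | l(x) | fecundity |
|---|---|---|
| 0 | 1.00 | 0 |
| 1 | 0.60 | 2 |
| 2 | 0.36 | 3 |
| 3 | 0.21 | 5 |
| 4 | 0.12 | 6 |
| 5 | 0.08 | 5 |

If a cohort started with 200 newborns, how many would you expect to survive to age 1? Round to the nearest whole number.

Expected survivors = N0 · l_1 = 200 × 0.60 = 120 → 120

120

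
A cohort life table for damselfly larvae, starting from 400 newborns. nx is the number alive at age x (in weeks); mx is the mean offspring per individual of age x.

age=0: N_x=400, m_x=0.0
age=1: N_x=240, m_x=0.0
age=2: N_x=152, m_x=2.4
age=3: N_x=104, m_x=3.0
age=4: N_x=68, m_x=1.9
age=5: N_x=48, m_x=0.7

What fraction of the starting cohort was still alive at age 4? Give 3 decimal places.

l_4 = n_4/n_0 = 68/400 = 0.17 → 0.170

0.170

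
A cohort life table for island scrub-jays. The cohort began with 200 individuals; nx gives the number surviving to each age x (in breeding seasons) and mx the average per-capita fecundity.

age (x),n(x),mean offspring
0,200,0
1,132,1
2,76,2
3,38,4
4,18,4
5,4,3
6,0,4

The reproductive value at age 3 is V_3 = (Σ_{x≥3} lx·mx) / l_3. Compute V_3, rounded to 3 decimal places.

6.211

lx = nx/n0 = nx/200: 1, 0.66, 0.38, 0.19, 0.09, 0.02, 0
lx·mx for x ≥ 3: 0.76, 0.36, 0.06, 0 → sum = 1.18
V_3 = 1.18 / l_3 = 1.18 / 0.19 = 6.210526… → 6.211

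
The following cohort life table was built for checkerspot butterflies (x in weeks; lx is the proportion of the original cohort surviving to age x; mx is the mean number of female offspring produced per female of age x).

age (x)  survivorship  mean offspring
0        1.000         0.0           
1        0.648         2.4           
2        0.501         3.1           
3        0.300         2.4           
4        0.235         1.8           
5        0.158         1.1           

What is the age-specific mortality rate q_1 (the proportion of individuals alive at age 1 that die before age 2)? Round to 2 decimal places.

0.23

q_1 = (l_1 − l_2) / l_1 = (0.648 − 0.501) / 0.648
     = 0.147 / 0.648 = 0.226852… → 0.23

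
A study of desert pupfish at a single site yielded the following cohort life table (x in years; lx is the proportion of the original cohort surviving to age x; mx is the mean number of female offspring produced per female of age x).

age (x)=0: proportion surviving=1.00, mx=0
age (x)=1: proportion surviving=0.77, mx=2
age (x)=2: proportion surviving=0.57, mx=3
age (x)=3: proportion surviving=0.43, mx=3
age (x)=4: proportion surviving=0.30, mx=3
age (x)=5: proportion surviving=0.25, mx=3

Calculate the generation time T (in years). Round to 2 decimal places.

lx·mx: 0, 1.54, 1.71, 1.29, 0.9, 0.75 → R0 = 6.19
x·lx·mx: 0, 1.54, 3.42, 3.87, 3.6, 3.75 → Σ = 16.18
T = 16.18 / 6.19 = 2.613893… → 2.61

2.61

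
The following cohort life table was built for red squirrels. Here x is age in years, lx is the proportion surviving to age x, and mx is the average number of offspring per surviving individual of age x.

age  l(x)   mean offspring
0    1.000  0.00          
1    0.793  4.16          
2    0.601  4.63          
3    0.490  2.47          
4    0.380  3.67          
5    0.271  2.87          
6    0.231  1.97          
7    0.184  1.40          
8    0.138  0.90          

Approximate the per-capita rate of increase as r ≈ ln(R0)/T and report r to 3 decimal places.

0.874

R0 = Σ lx·mx = 0 + 3.29888 + 2.78263 + 1.2103 + 1.3946 + 0.77777 + 0.45507 + 0.2576 + 0.1242 = 10.30105
Σ x·lx·mx = 27.48951; T = 27.48951/10.30105 = 2.66861…
r ≈ ln(R0)/T = ln(10.30105)/2.66861… = 0.87395… → 0.874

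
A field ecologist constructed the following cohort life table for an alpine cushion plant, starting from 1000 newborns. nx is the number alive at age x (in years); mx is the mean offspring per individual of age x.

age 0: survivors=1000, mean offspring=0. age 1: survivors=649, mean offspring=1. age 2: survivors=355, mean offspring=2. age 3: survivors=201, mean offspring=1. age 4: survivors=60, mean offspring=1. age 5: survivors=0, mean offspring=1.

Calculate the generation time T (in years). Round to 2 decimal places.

lx = nx/n0 = nx/1000: 1, 0.649, 0.355, 0.201, 0.06, 0
lx·mx: 0, 0.649, 0.71, 0.201, 0.06, 0 → R0 = 1.62
x·lx·mx: 0, 0.649, 1.42, 0.603, 0.24, 0 → Σ = 2.912
T = 2.912 / 1.62 = 1.797531… → 1.80

1.80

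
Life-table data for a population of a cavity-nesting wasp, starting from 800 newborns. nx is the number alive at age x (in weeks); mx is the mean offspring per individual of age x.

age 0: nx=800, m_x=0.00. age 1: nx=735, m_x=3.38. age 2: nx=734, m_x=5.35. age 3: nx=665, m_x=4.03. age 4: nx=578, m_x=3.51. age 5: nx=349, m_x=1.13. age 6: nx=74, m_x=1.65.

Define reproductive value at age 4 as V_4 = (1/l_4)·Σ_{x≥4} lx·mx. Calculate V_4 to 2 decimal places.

4.40

lx = nx/n0 = nx/800: 1, 0.91875, 0.9175, 0.83125, 0.7225, 0.43625, 0.0925
lx·mx for x ≥ 4: 2.535975, 0.492963…, 0.152625 → sum = 3.181563…
V_4 = 3.181563… / l_4 = 3.181563… / 0.7225 = 4.403547… → 4.40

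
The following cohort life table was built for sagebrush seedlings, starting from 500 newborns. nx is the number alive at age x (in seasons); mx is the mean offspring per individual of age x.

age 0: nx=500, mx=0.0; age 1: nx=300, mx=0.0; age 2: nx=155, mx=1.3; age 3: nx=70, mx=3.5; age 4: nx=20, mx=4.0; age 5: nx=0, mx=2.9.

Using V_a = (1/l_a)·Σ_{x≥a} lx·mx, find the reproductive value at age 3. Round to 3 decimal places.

lx = nx/n0 = nx/500: 1, 0.6, 0.31, 0.14, 0.04, 0
lx·mx for x ≥ 3: 0.49, 0.16, 0 → sum = 0.65
V_3 = 0.65 / l_3 = 0.65 / 0.14 = 4.642857… → 4.643

4.643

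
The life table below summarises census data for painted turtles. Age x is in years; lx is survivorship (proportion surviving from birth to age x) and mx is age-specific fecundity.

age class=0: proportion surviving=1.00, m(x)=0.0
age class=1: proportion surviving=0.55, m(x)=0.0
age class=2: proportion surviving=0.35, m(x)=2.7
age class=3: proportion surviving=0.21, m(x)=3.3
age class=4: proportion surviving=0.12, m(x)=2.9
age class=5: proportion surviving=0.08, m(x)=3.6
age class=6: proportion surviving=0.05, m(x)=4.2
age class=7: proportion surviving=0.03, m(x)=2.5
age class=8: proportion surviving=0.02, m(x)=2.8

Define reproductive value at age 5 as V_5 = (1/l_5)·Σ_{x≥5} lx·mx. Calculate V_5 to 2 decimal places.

lx·mx for x ≥ 5: 0.288, 0.21, 0.075, 0.056 → sum = 0.629
V_5 = 0.629 / l_5 = 0.629 / 0.08 = 7.8625 → 7.86

7.86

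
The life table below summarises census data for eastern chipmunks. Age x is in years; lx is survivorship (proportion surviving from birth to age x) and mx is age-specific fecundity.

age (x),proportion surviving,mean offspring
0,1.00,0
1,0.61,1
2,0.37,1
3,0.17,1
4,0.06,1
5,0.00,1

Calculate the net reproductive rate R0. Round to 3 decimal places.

lx·mx by age: 0, 0.61, 0.37, 0.17, 0.06, 0
R0 = Σ lx·mx = 1.21 → 1.210

1.210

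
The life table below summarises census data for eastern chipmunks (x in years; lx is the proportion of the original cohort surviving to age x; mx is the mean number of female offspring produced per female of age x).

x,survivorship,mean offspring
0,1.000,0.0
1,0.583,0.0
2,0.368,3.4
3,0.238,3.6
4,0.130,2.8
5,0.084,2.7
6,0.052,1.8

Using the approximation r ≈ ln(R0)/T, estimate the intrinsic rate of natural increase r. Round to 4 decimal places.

0.3487

R0 = Σ lx·mx = 0 + 0 + 1.2512 + 0.8568 + 0.364 + 0.2268 + 0.0936 = 2.7924
Σ x·lx·mx = 8.2244; T = 8.2244/2.7924 = 2.94528…
r ≈ ln(R0)/T = ln(2.7924)/2.94528… = 0.34866… → 0.3487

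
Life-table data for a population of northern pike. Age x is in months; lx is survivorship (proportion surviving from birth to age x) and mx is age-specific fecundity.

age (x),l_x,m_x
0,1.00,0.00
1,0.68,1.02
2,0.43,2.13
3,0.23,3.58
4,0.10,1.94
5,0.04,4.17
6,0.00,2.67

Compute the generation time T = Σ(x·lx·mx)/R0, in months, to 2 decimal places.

2.36

lx·mx: 0, 0.6936, 0.9159, 0.8234, 0.194, 0.1668, 0 → R0 = 2.7937
x·lx·mx: 0, 0.6936, 1.8318, 2.4702, 0.776, 0.834, 0 → Σ = 6.6056
T = 6.6056 / 2.7937 = 2.364463… → 2.36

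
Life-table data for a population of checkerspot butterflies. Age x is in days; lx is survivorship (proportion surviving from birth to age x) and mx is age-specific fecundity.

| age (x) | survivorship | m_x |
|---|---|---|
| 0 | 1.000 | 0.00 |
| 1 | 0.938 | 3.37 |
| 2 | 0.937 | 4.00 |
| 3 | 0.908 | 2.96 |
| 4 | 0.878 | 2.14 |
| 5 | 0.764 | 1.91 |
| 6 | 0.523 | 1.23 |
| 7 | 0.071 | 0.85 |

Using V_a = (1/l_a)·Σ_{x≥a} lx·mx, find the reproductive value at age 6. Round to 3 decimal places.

lx·mx for x ≥ 6: 0.64329, 0.06035 → sum = 0.70364
V_6 = 0.70364 / l_6 = 0.70364 / 0.523 = 1.345392… → 1.345

1.345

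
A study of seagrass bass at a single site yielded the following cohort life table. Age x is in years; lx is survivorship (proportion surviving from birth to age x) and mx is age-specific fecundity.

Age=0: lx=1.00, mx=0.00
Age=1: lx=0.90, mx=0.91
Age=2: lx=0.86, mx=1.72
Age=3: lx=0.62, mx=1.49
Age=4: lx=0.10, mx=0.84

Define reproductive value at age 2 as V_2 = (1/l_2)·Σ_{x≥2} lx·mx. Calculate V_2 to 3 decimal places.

2.892

lx·mx for x ≥ 2: 1.4792, 0.9238, 0.084 → sum = 2.487
V_2 = 2.487 / l_2 = 2.487 / 0.86 = 2.89186… → 2.892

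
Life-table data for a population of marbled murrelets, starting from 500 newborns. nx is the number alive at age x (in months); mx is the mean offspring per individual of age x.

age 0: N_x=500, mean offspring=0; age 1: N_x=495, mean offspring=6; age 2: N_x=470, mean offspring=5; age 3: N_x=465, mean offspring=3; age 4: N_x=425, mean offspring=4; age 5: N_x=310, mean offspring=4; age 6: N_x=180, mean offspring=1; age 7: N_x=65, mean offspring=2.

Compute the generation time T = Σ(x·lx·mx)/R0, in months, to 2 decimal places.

2.69

lx = nx/n0 = nx/500: 1, 0.99, 0.94, 0.93, 0.85, 0.62, 0.36, 0.13
lx·mx: 0, 5.94, 4.7, 2.79, 3.4, 2.48, 0.36, 0.26 → R0 = 19.93
x·lx·mx: 0, 5.94, 9.4, 8.37, 13.6, 12.4, 2.16, 1.82 → Σ = 53.69
T = 53.69 / 19.93 = 2.693929… → 2.69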